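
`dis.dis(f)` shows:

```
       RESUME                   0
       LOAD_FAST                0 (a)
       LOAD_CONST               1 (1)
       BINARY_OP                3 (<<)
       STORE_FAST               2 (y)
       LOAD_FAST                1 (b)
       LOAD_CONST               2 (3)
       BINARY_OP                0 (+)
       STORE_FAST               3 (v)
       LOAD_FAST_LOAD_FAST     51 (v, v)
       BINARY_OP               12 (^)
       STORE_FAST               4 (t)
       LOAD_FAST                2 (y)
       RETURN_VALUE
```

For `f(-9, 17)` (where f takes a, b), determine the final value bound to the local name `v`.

LOAD_FAST a → push -9. Stack: [-9]
LOAD_CONST → push 1. Stack: [-9, 1]
BINARY_OP << → -9 << 1 = -18. Stack: [-18]
STORE_FAST y → y=-18. Stack: []
LOAD_FAST b → push 17. Stack: [17]
LOAD_CONST → push 3. Stack: [17, 3]
BINARY_OP + → 17 + 3 = 20. Stack: [20]
STORE_FAST v → v=20. Stack: []
LOAD_FAST_LOAD_FAST v,v → push 20,20. Stack: [20, 20]
BINARY_OP ^ → 20 ^ 20 = 0. Stack: [0]
STORE_FAST t → t=0. Stack: []
LOAD_FAST y → push -18. Stack: [-18]
RETURN_VALUE → return -18.

20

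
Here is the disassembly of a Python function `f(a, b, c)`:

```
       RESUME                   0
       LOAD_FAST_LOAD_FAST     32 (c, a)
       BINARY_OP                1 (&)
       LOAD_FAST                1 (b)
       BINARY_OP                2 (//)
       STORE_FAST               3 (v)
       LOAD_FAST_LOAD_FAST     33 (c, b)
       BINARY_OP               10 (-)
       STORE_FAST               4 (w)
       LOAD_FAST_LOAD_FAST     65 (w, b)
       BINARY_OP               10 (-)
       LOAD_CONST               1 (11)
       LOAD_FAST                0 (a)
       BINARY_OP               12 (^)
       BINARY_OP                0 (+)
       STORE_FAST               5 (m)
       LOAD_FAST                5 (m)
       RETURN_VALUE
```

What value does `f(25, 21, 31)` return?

LOAD_FAST_LOAD_FAST c,a → push 31,25. Stack: [31, 25]
BINARY_OP & → 31 & 25 = 25. Stack: [25]
LOAD_FAST b → push 21. Stack: [25, 21]
BINARY_OP // → 25 // 21 = 1. Stack: [1]
STORE_FAST v → v=1. Stack: []
LOAD_FAST_LOAD_FAST c,b → push 31,21. Stack: [31, 21]
BINARY_OP - → 31 - 21 = 10. Stack: [10]
STORE_FAST w → w=10. Stack: []
LOAD_FAST_LOAD_FAST w,b → push 10,21. Stack: [10, 21]
BINARY_OP - → 10 - 21 = -11. Stack: [-11]
LOAD_CONST → push 11. Stack: [-11, 11]
LOAD_FAST a → push 25. Stack: [-11, 11, 25]
BINARY_OP ^ → 11 ^ 25 = 18. Stack: [-11, 18]
BINARY_OP + → -11 + 18 = 7. Stack: [7]
STORE_FAST m → m=7. Stack: []
LOAD_FAST m → push 7. Stack: [7]
RETURN_VALUE → return 7.

7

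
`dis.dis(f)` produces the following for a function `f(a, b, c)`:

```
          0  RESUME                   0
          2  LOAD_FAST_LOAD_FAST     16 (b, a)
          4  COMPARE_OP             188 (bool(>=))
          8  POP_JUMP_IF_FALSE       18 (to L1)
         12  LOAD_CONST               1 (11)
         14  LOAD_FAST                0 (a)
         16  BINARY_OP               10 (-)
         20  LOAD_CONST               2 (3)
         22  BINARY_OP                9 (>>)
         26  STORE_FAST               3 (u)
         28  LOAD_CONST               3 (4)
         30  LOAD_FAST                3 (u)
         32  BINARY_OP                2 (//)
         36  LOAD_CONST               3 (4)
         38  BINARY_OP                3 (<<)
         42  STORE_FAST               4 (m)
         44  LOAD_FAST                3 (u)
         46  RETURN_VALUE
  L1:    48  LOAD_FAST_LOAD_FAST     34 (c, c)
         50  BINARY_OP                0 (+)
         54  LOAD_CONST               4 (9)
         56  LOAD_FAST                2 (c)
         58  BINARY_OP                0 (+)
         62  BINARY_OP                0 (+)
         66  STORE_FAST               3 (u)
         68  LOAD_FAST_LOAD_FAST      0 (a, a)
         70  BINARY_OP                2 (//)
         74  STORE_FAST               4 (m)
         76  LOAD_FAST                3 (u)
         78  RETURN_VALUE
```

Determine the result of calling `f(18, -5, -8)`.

-15

LOAD_FAST_LOAD_FAST b,a → push -5,18. Stack: [-5, 18]
COMPARE_OP bool(>=) → -5 vs 18 = False. Stack: [False]
POP_JUMP_IF_FALSE → pop False; jump. Stack: []
LOAD_FAST_LOAD_FAST c,c → push -8,-8. Stack: [-8, -8]
BINARY_OP + → -8 + -8 = -16. Stack: [-16]
LOAD_CONST → push 9. Stack: [-16, 9]
LOAD_FAST c → push -8. Stack: [-16, 9, -8]
BINARY_OP + → 9 + -8 = 1. Stack: [-16, 1]
BINARY_OP + → -16 + 1 = -15. Stack: [-15]
STORE_FAST u → u=-15. Stack: []
LOAD_FAST_LOAD_FAST a,a → push 18,18. Stack: [18, 18]
BINARY_OP // → 18 // 18 = 1. Stack: [1]
STORE_FAST m → m=1. Stack: []
LOAD_FAST u → push -15. Stack: [-15]
RETURN_VALUE → return -15.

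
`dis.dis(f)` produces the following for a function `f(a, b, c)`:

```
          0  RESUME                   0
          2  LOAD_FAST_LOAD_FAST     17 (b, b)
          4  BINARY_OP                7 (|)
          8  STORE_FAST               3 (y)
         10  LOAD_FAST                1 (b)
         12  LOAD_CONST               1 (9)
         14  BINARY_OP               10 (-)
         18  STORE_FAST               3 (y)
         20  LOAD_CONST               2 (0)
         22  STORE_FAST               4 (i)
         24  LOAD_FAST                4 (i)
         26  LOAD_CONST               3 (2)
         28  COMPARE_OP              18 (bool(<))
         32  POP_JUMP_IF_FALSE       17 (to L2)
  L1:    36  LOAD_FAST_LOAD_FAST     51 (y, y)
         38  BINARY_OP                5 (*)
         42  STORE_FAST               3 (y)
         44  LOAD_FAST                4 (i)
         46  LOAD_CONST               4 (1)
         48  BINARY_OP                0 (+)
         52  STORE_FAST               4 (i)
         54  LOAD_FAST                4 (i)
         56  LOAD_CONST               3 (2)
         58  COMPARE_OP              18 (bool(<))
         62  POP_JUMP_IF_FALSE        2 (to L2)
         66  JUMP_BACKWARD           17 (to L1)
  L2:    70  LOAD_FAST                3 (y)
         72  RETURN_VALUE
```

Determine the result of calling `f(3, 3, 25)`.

LOAD_FAST_LOAD_FAST b,b → push 3,3. Stack: [3, 3]
BINARY_OP | → 3 | 3 = 3. Stack: [3]
STORE_FAST y → y=3. Stack: []
LOAD_FAST b → push 3. Stack: [3]
LOAD_CONST → push 9. Stack: [3, 9]
BINARY_OP - → 3 - 9 = -6. Stack: [-6]
STORE_FAST y → y=-6. Stack: []
LOAD_CONST → push 0. Stack: [0]
STORE_FAST i → i=0. Stack: []
LOAD_FAST i → push 0. Stack: [0]
LOAD_CONST → push 2. Stack: [0, 2]
COMPARE_OP bool(<) → 0 vs 2 = True. Stack: [True]
POP_JUMP_IF_FALSE → pop True; no jump. Stack: []
LOAD_FAST_LOAD_FAST y,y → push -6,-6. Stack: [-6, -6]
BINARY_OP * → -6 * -6 = 36. Stack: [36]
STORE_FAST y → y=36. Stack: []
LOAD_FAST i → push 0. Stack: [0]
LOAD_CONST → push 1. Stack: [0, 1]
BINARY_OP + → 0 + 1 = 1. Stack: [1]
STORE_FAST i → i=1. Stack: []
LOAD_FAST i → push 1. Stack: [1]
LOAD_CONST → push 2. Stack: [1, 2]
COMPARE_OP bool(<) → 1 vs 2 = True. Stack: [True]
POP_JUMP_IF_FALSE → pop True; no jump. Stack: []
LOAD_FAST_LOAD_FAST y,y → push 36,36. Stack: [36, 36]
BINARY_OP * → 36 * 36 = 1296. Stack: [1296]
STORE_FAST y → y=1296. Stack: []
LOAD_FAST i → push 1. Stack: [1]
LOAD_CONST → push 1. Stack: [1, 1]
BINARY_OP + → 1 + 1 = 2. Stack: [2]
STORE_FAST i → i=2. Stack: []
LOAD_FAST i → push 2. Stack: [2]
LOAD_CONST → push 2. Stack: [2, 2]
COMPARE_OP bool(<) → 2 vs 2 = False. Stack: [False]
POP_JUMP_IF_FALSE → pop False; jump. Stack: []
LOAD_FAST y → push 1296. Stack: [1296]
RETURN_VALUE → return 1296.

1296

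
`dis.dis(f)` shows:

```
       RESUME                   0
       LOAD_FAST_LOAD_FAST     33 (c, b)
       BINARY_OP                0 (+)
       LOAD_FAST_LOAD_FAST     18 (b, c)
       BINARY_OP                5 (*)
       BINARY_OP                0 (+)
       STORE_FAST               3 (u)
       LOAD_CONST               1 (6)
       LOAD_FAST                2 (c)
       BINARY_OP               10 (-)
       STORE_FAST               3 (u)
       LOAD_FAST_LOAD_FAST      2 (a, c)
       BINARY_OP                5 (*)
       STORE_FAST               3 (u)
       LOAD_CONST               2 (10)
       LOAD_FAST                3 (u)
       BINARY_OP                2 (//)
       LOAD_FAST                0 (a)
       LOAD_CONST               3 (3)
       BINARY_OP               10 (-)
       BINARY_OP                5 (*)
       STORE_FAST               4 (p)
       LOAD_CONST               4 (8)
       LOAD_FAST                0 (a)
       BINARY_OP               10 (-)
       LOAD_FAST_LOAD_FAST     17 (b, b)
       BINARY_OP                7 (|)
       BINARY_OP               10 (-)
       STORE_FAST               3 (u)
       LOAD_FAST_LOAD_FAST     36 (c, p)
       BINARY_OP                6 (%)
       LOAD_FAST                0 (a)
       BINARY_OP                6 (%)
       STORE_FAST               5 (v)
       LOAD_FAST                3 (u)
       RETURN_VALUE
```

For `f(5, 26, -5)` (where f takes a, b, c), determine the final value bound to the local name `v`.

4

LOAD_FAST_LOAD_FAST c,b → push -5,26. Stack: [-5, 26]
BINARY_OP + → -5 + 26 = 21. Stack: [21]
LOAD_FAST_LOAD_FAST b,c → push 26,-5. Stack: [21, 26, -5]
BINARY_OP * → 26 * -5 = -130. Stack: [21, -130]
BINARY_OP + → 21 + -130 = -109. Stack: [-109]
STORE_FAST u → u=-109. Stack: []
LOAD_CONST → push 6. Stack: [6]
LOAD_FAST c → push -5. Stack: [6, -5]
BINARY_OP - → 6 - -5 = 11. Stack: [11]
STORE_FAST u → u=11. Stack: []
LOAD_FAST_LOAD_FAST a,c → push 5,-5. Stack: [5, -5]
BINARY_OP * → 5 * -5 = -25. Stack: [-25]
STORE_FAST u → u=-25. Stack: []
LOAD_CONST → push 10. Stack: [10]
LOAD_FAST u → push -25. Stack: [10, -25]
BINARY_OP // → 10 // -25 = -1. Stack: [-1]
LOAD_FAST a → push 5. Stack: [-1, 5]
LOAD_CONST → push 3. Stack: [-1, 5, 3]
BINARY_OP - → 5 - 3 = 2. Stack: [-1, 2]
BINARY_OP * → -1 * 2 = -2. Stack: [-2]
STORE_FAST p → p=-2. Stack: []
LOAD_CONST → push 8. Stack: [8]
LOAD_FAST a → push 5. Stack: [8, 5]
BINARY_OP - → 8 - 5 = 3. Stack: [3]
LOAD_FAST_LOAD_FAST b,b → push 26,26. Stack: [3, 26, 26]
BINARY_OP | → 26 | 26 = 26. Stack: [3, 26]
BINARY_OP - → 3 - 26 = -23. Stack: [-23]
STORE_FAST u → u=-23. Stack: []
LOAD_FAST_LOAD_FAST c,p → push -5,-2. Stack: [-5, -2]
BINARY_OP % → -5 % -2 = -1. Stack: [-1]
LOAD_FAST a → push 5. Stack: [-1, 5]
BINARY_OP % → -1 % 5 = 4. Stack: [4]
STORE_FAST v → v=4. Stack: []
LOAD_FAST u → push -23. Stack: [-23]
RETURN_VALUE → return -23.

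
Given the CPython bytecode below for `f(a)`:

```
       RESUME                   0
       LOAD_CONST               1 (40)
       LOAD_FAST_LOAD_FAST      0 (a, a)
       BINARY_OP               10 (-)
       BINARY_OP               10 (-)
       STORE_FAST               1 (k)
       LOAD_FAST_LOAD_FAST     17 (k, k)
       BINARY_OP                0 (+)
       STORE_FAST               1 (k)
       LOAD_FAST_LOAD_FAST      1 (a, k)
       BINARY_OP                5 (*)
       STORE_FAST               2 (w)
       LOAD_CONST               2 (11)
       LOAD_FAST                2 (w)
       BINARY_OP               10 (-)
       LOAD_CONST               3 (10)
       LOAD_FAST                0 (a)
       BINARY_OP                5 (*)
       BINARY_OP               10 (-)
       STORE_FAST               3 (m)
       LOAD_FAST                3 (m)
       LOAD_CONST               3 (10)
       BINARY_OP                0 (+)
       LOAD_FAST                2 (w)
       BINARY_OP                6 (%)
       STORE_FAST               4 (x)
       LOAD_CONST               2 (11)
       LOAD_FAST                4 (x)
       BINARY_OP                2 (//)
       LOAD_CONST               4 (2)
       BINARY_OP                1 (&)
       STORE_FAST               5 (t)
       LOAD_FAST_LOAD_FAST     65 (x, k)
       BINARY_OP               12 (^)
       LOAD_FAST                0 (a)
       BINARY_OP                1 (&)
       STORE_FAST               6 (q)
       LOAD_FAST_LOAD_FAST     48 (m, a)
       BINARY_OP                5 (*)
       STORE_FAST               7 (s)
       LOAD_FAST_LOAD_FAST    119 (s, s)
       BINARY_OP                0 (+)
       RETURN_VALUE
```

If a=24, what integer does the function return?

LOAD_CONST → push 40. Stack: [40]
LOAD_FAST_LOAD_FAST a,a → push 24,24. Stack: [40, 24, 24]
BINARY_OP - → 24 - 24 = 0. Stack: [40, 0]
BINARY_OP - → 40 - 0 = 40. Stack: [40]
STORE_FAST k → k=40. Stack: []
LOAD_FAST_LOAD_FAST k,k → push 40,40. Stack: [40, 40]
BINARY_OP + → 40 + 40 = 80. Stack: [80]
STORE_FAST k → k=80. Stack: []
LOAD_FAST_LOAD_FAST a,k → push 24,80. Stack: [24, 80]
BINARY_OP * → 24 * 80 = 1920. Stack: [1920]
STORE_FAST w → w=1920. Stack: []
LOAD_CONST → push 11. Stack: [11]
LOAD_FAST w → push 1920. Stack: [11, 1920]
BINARY_OP - → 11 - 1920 = -1909. Stack: [-1909]
LOAD_CONST → push 10. Stack: [-1909, 10]
LOAD_FAST a → push 24. Stack: [-1909, 10, 24]
BINARY_OP * → 10 * 24 = 240. Stack: [-1909, 240]
BINARY_OP - → -1909 - 240 = -2149. Stack: [-2149]
STORE_FAST m → m=-2149. Stack: []
LOAD_FAST m → push -2149. Stack: [-2149]
LOAD_CONST → push 10. Stack: [-2149, 10]
BINARY_OP + → -2149 + 10 = -2139. Stack: [-2139]
LOAD_FAST w → push 1920. Stack: [-2139, 1920]
BINARY_OP % → -2139 % 1920 = 1701. Stack: [1701]
STORE_FAST x → x=1701. Stack: []
LOAD_CONST → push 11. Stack: [11]
LOAD_FAST x → push 1701. Stack: [11, 1701]
BINARY_OP // → 11 // 1701 = 0. Stack: [0]
LOAD_CONST → push 2. Stack: [0, 2]
BINARY_OP & → 0 & 2 = 0. Stack: [0]
STORE_FAST t → t=0. Stack: []
LOAD_FAST_LOAD_FAST x,k → push 1701,80. Stack: [1701, 80]
BINARY_OP ^ → 1701 ^ 80 = 1781. Stack: [1781]
LOAD_FAST a → push 24. Stack: [1781, 24]
BINARY_OP & → 1781 & 24 = 16. Stack: [16]
STORE_FAST q → q=16. Stack: []
LOAD_FAST_LOAD_FAST m,a → push -2149,24. Stack: [-2149, 24]
BINARY_OP * → -2149 * 24 = -51576. Stack: [-51576]
STORE_FAST s → s=-51576. Stack: []
LOAD_FAST_LOAD_FAST s,s → push -51576,-51576. Stack: [-51576, -51576]
BINARY_OP + → -51576 + -51576 = -103152. Stack: [-103152]
RETURN_VALUE → return -103152.

-103152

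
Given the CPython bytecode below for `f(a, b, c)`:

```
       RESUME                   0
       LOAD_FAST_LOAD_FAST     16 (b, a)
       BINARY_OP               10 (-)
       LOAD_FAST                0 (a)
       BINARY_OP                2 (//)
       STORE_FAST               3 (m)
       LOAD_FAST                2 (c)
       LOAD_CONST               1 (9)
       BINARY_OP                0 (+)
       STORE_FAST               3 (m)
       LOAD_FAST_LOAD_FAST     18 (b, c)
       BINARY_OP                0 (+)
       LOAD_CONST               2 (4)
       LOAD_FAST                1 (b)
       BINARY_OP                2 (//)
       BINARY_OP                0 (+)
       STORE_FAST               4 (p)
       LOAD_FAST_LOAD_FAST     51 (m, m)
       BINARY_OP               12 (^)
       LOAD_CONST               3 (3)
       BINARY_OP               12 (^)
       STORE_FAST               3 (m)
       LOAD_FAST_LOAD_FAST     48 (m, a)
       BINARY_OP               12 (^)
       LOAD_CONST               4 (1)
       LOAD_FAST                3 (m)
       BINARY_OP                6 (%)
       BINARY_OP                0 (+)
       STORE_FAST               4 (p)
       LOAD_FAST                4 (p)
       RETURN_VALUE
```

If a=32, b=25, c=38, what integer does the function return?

36

LOAD_FAST_LOAD_FAST b,a → push 25,32. Stack: [25, 32]
BINARY_OP - → 25 - 32 = -7. Stack: [-7]
LOAD_FAST a → push 32. Stack: [-7, 32]
BINARY_OP // → -7 // 32 = -1. Stack: [-1]
STORE_FAST m → m=-1. Stack: []
LOAD_FAST c → push 38. Stack: [38]
LOAD_CONST → push 9. Stack: [38, 9]
BINARY_OP + → 38 + 9 = 47. Stack: [47]
STORE_FAST m → m=47. Stack: []
LOAD_FAST_LOAD_FAST b,c → push 25,38. Stack: [25, 38]
BINARY_OP + → 25 + 38 = 63. Stack: [63]
LOAD_CONST → push 4. Stack: [63, 4]
LOAD_FAST b → push 25. Stack: [63, 4, 25]
BINARY_OP // → 4 // 25 = 0. Stack: [63, 0]
BINARY_OP + → 63 + 0 = 63. Stack: [63]
STORE_FAST p → p=63. Stack: []
LOAD_FAST_LOAD_FAST m,m → push 47,47. Stack: [47, 47]
BINARY_OP ^ → 47 ^ 47 = 0. Stack: [0]
LOAD_CONST → push 3. Stack: [0, 3]
BINARY_OP ^ → 0 ^ 3 = 3. Stack: [3]
STORE_FAST m → m=3. Stack: []
LOAD_FAST_LOAD_FAST m,a → push 3,32. Stack: [3, 32]
BINARY_OP ^ → 3 ^ 32 = 35. Stack: [35]
LOAD_CONST → push 1. Stack: [35, 1]
LOAD_FAST m → push 3. Stack: [35, 1, 3]
BINARY_OP % → 1 % 3 = 1. Stack: [35, 1]
BINARY_OP + → 35 + 1 = 36. Stack: [36]
STORE_FAST p → p=36. Stack: []
LOAD_FAST p → push 36. Stack: [36]
RETURN_VALUE → return 36.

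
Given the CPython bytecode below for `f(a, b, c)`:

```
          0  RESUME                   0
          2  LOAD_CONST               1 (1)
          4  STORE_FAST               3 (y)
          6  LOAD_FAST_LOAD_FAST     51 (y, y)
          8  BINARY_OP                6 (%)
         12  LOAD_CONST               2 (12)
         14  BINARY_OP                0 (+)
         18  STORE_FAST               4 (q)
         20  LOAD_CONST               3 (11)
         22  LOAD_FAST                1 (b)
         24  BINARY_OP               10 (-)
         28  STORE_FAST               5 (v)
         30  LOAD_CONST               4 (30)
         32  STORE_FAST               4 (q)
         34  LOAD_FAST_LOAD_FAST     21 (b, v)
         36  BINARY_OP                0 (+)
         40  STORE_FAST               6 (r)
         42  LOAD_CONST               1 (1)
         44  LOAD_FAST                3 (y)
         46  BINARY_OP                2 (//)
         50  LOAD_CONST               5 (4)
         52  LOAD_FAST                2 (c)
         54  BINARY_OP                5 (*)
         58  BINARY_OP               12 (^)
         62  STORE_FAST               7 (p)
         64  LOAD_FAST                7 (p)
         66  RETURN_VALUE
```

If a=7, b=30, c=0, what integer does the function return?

LOAD_CONST → push 1. Stack: [1]
STORE_FAST y → y=1. Stack: []
LOAD_FAST_LOAD_FAST y,y → push 1,1. Stack: [1, 1]
BINARY_OP % → 1 % 1 = 0. Stack: [0]
LOAD_CONST → push 12. Stack: [0, 12]
BINARY_OP + → 0 + 12 = 12. Stack: [12]
STORE_FAST q → q=12. Stack: []
LOAD_CONST → push 11. Stack: [11]
LOAD_FAST b → push 30. Stack: [11, 30]
BINARY_OP - → 11 - 30 = -19. Stack: [-19]
STORE_FAST v → v=-19. Stack: []
LOAD_CONST → push 30. Stack: [30]
STORE_FAST q → q=30. Stack: []
LOAD_FAST_LOAD_FAST b,v → push 30,-19. Stack: [30, -19]
BINARY_OP + → 30 + -19 = 11. Stack: [11]
STORE_FAST r → r=11. Stack: []
LOAD_CONST → push 1. Stack: [1]
LOAD_FAST y → push 1. Stack: [1, 1]
BINARY_OP // → 1 // 1 = 1. Stack: [1]
LOAD_CONST → push 4. Stack: [1, 4]
LOAD_FAST c → push 0. Stack: [1, 4, 0]
BINARY_OP * → 4 * 0 = 0. Stack: [1, 0]
BINARY_OP ^ → 1 ^ 0 = 1. Stack: [1]
STORE_FAST p → p=1. Stack: []
LOAD_FAST p → push 1. Stack: [1]
RETURN_VALUE → return 1.

1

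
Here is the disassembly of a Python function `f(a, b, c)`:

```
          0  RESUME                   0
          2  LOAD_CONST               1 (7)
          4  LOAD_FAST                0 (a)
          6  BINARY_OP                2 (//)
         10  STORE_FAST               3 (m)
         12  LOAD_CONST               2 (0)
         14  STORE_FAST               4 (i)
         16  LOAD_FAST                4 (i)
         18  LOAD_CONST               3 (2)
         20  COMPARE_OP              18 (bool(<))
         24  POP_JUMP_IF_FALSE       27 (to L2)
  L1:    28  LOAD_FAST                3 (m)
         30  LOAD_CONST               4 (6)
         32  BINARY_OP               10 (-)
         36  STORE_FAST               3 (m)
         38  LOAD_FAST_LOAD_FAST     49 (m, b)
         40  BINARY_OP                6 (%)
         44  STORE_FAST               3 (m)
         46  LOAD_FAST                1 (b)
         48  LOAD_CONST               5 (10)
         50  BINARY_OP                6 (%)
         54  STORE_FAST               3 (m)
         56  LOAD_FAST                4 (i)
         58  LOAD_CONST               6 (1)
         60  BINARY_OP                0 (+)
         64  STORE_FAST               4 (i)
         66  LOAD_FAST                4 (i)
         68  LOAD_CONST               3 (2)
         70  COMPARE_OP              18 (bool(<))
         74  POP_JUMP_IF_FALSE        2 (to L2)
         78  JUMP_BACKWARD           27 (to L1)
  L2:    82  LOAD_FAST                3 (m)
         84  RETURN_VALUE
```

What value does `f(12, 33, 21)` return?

LOAD_CONST → push 7. Stack: [7]
LOAD_FAST a → push 12. Stack: [7, 12]
BINARY_OP // → 7 // 12 = 0. Stack: [0]
STORE_FAST m → m=0. Stack: []
LOAD_CONST → push 0. Stack: [0]
STORE_FAST i → i=0. Stack: []
LOAD_FAST i → push 0. Stack: [0]
LOAD_CONST → push 2. Stack: [0, 2]
COMPARE_OP bool(<) → 0 vs 2 = True. Stack: [True]
POP_JUMP_IF_FALSE → pop True; no jump. Stack: []
LOAD_FAST m → push 0. Stack: [0]
LOAD_CONST → push 6. Stack: [0, 6]
BINARY_OP - → 0 - 6 = -6. Stack: [-6]
STORE_FAST m → m=-6. Stack: []
LOAD_FAST_LOAD_FAST m,b → push -6,33. Stack: [-6, 33]
BINARY_OP % → -6 % 33 = 27. Stack: [27]
STORE_FAST m → m=27. Stack: []
LOAD_FAST b → push 33. Stack: [33]
LOAD_CONST → push 10. Stack: [33, 10]
BINARY_OP % → 33 % 10 = 3. Stack: [3]
STORE_FAST m → m=3. Stack: []
LOAD_FAST i → push 0. Stack: [0]
LOAD_CONST → push 1. Stack: [0, 1]
BINARY_OP + → 0 + 1 = 1. Stack: [1]
STORE_FAST i → i=1. Stack: []
LOAD_FAST i → push 1. Stack: [1]
LOAD_CONST → push 2. Stack: [1, 2]
COMPARE_OP bool(<) → 1 vs 2 = True. Stack: [True]
POP_JUMP_IF_FALSE → pop True; no jump. Stack: []
LOAD_FAST m → push 3. Stack: [3]
LOAD_CONST → push 6. Stack: [3, 6]
BINARY_OP - → 3 - 6 = -3. Stack: [-3]
STORE_FAST m → m=-3. Stack: []
LOAD_FAST_LOAD_FAST m,b → push -3,33. Stack: [-3, 33]
BINARY_OP % → -3 % 33 = 30. Stack: [30]
STORE_FAST m → m=30. Stack: []
LOAD_FAST b → push 33. Stack: [33]
LOAD_CONST → push 10. Stack: [33, 10]
BINARY_OP % → 33 % 10 = 3. Stack: [3]
STORE_FAST m → m=3. Stack: []
LOAD_FAST i → push 1. Stack: [1]
LOAD_CONST → push 1. Stack: [1, 1]
BINARY_OP + → 1 + 1 = 2. Stack: [2]
STORE_FAST i → i=2. Stack: []
LOAD_FAST i → push 2. Stack: [2]
LOAD_CONST → push 2. Stack: [2, 2]
COMPARE_OP bool(<) → 2 vs 2 = False. Stack: [False]
POP_JUMP_IF_FALSE → pop False; jump. Stack: []
LOAD_FAST m → push 3. Stack: [3]
RETURN_VALUE → return 3.

3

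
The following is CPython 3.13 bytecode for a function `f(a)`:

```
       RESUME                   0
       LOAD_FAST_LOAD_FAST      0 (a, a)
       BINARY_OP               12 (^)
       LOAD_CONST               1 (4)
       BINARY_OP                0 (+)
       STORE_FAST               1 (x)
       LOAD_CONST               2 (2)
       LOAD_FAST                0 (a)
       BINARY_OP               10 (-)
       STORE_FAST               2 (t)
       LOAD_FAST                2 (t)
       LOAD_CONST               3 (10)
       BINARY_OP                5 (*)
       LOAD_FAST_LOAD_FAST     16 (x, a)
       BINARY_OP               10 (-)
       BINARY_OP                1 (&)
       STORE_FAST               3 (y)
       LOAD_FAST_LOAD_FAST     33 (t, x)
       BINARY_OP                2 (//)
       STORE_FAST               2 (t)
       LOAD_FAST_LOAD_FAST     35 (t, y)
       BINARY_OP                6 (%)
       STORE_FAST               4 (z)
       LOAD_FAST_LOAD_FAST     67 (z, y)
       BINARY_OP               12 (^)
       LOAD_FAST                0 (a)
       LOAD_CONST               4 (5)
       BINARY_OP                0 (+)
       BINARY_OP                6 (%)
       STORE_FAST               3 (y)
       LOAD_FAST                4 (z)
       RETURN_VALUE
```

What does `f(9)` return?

-2

LOAD_FAST_LOAD_FAST a,a → push 9,9. Stack: [9, 9]
BINARY_OP ^ → 9 ^ 9 = 0. Stack: [0]
LOAD_CONST → push 4. Stack: [0, 4]
BINARY_OP + → 0 + 4 = 4. Stack: [4]
STORE_FAST x → x=4. Stack: []
LOAD_CONST → push 2. Stack: [2]
LOAD_FAST a → push 9. Stack: [2, 9]
BINARY_OP - → 2 - 9 = -7. Stack: [-7]
STORE_FAST t → t=-7. Stack: []
LOAD_FAST t → push -7. Stack: [-7]
LOAD_CONST → push 10. Stack: [-7, 10]
BINARY_OP * → -7 * 10 = -70. Stack: [-70]
LOAD_FAST_LOAD_FAST x,a → push 4,9. Stack: [-70, 4, 9]
BINARY_OP - → 4 - 9 = -5. Stack: [-70, -5]
BINARY_OP & → -70 & -5 = -70. Stack: [-70]
STORE_FAST y → y=-70. Stack: []
LOAD_FAST_LOAD_FAST t,x → push -7,4. Stack: [-7, 4]
BINARY_OP // → -7 // 4 = -2. Stack: [-2]
STORE_FAST t → t=-2. Stack: []
LOAD_FAST_LOAD_FAST t,y → push -2,-70. Stack: [-2, -70]
BINARY_OP % → -2 % -70 = -2. Stack: [-2]
STORE_FAST z → z=-2. Stack: []
LOAD_FAST_LOAD_FAST z,y → push -2,-70. Stack: [-2, -70]
BINARY_OP ^ → -2 ^ -70 = 68. Stack: [68]
LOAD_FAST a → push 9. Stack: [68, 9]
LOAD_CONST → push 5. Stack: [68, 9, 5]
BINARY_OP + → 9 + 5 = 14. Stack: [68, 14]
BINARY_OP % → 68 % 14 = 12. Stack: [12]
STORE_FAST y → y=12. Stack: []
LOAD_FAST z → push -2. Stack: [-2]
RETURN_VALUE → return -2.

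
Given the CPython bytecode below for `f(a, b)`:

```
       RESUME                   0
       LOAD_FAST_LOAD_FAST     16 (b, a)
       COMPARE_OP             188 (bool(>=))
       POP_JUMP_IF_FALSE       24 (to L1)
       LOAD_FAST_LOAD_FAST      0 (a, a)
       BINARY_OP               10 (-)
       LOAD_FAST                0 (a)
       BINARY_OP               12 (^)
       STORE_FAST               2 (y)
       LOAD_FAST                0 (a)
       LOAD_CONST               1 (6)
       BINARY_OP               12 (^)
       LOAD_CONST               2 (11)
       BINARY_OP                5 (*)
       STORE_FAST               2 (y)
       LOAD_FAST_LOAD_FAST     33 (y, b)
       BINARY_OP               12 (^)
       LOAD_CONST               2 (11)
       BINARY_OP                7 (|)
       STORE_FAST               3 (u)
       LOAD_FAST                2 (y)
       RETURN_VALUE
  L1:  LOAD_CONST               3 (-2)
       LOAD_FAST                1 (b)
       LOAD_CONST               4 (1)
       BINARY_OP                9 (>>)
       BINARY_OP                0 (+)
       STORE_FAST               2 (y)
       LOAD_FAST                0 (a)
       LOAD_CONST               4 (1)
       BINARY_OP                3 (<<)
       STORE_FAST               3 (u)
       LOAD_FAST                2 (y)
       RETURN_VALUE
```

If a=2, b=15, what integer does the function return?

LOAD_FAST_LOAD_FAST b,a → push 15,2. Stack: [15, 2]
COMPARE_OP bool(>=) → 15 vs 2 = True. Stack: [True]
POP_JUMP_IF_FALSE → pop True; no jump. Stack: []
LOAD_FAST_LOAD_FAST a,a → push 2,2. Stack: [2, 2]
BINARY_OP - → 2 - 2 = 0. Stack: [0]
LOAD_FAST a → push 2. Stack: [0, 2]
BINARY_OP ^ → 0 ^ 2 = 2. Stack: [2]
STORE_FAST y → y=2. Stack: []
LOAD_FAST a → push 2. Stack: [2]
LOAD_CONST → push 6. Stack: [2, 6]
BINARY_OP ^ → 2 ^ 6 = 4. Stack: [4]
LOAD_CONST → push 11. Stack: [4, 11]
BINARY_OP * → 4 * 11 = 44. Stack: [44]
STORE_FAST y → y=44. Stack: []
LOAD_FAST_LOAD_FAST y,b → push 44,15. Stack: [44, 15]
BINARY_OP ^ → 44 ^ 15 = 35. Stack: [35]
LOAD_CONST → push 11. Stack: [35, 11]
BINARY_OP | → 35 | 11 = 43. Stack: [43]
STORE_FAST u → u=43. Stack: []
LOAD_FAST y → push 44. Stack: [44]
RETURN_VALUE → return 44.

44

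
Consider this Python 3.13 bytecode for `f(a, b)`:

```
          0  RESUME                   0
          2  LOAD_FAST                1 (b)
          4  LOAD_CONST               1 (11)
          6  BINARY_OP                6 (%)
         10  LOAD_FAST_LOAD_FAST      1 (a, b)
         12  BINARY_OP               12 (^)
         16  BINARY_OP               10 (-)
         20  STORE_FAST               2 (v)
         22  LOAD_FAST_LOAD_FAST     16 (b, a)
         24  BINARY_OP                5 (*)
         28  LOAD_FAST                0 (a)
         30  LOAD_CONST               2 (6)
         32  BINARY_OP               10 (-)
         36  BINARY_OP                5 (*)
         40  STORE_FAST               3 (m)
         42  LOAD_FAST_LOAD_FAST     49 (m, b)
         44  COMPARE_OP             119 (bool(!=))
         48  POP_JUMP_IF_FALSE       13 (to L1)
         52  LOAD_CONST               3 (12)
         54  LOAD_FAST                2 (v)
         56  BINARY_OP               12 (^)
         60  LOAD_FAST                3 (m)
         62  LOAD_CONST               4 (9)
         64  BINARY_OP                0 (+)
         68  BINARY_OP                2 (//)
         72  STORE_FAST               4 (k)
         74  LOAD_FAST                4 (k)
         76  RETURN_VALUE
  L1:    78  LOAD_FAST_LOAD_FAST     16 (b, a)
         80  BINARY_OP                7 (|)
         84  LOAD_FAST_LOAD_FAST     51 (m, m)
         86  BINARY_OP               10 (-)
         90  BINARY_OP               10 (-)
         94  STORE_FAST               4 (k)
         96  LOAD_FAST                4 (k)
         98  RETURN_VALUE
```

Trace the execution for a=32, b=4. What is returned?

-1

LOAD_FAST b → push 4. Stack: [4]
LOAD_CONST → push 11. Stack: [4, 11]
BINARY_OP % → 4 % 11 = 4. Stack: [4]
LOAD_FAST_LOAD_FAST a,b → push 32,4. Stack: [4, 32, 4]
BINARY_OP ^ → 32 ^ 4 = 36. Stack: [4, 36]
BINARY_OP - → 4 - 36 = -32. Stack: [-32]
STORE_FAST v → v=-32. Stack: []
LOAD_FAST_LOAD_FAST b,a → push 4,32. Stack: [4, 32]
BINARY_OP * → 4 * 32 = 128. Stack: [128]
LOAD_FAST a → push 32. Stack: [128, 32]
LOAD_CONST → push 6. Stack: [128, 32, 6]
BINARY_OP - → 32 - 6 = 26. Stack: [128, 26]
BINARY_OP * → 128 * 26 = 3328. Stack: [3328]
STORE_FAST m → m=3328. Stack: []
LOAD_FAST_LOAD_FAST m,b → push 3328,4. Stack: [3328, 4]
COMPARE_OP bool(!=) → 3328 vs 4 = True. Stack: [True]
POP_JUMP_IF_FALSE → pop True; no jump. Stack: []
LOAD_CONST → push 12. Stack: [12]
LOAD_FAST v → push -32. Stack: [12, -32]
BINARY_OP ^ → 12 ^ -32 = -20. Stack: [-20]
LOAD_FAST m → push 3328. Stack: [-20, 3328]
LOAD_CONST → push 9. Stack: [-20, 3328, 9]
BINARY_OP + → 3328 + 9 = 3337. Stack: [-20, 3337]
BINARY_OP // → -20 // 3337 = -1. Stack: [-1]
STORE_FAST k → k=-1. Stack: []
LOAD_FAST k → push -1. Stack: [-1]
RETURN_VALUE → return -1.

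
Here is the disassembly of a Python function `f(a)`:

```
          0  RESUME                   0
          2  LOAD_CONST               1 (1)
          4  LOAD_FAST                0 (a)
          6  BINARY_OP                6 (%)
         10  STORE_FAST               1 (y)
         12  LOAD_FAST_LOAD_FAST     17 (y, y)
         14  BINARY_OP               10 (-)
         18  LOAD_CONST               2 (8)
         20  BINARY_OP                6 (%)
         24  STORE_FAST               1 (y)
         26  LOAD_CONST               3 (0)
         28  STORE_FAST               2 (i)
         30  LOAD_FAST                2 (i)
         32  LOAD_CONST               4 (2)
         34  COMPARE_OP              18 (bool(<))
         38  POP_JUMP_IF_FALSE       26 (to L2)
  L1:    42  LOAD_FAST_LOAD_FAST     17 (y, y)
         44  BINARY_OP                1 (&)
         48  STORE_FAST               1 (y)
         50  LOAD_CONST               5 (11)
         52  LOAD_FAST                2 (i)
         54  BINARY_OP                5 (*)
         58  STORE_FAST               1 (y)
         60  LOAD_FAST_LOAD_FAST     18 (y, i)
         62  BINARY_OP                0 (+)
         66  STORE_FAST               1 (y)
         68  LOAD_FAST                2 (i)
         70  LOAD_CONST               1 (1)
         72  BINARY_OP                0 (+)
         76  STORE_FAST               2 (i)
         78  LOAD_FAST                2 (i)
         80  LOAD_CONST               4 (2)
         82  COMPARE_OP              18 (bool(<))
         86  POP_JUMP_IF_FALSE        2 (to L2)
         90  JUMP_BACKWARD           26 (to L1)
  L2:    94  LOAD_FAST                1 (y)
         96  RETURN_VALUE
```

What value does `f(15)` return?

12

LOAD_CONST → push 1. Stack: [1]
LOAD_FAST a → push 15. Stack: [1, 15]
BINARY_OP % → 1 % 15 = 1. Stack: [1]
STORE_FAST y → y=1. Stack: []
LOAD_FAST_LOAD_FAST y,y → push 1,1. Stack: [1, 1]
BINARY_OP - → 1 - 1 = 0. Stack: [0]
LOAD_CONST → push 8. Stack: [0, 8]
BINARY_OP % → 0 % 8 = 0. Stack: [0]
STORE_FAST y → y=0. Stack: []
LOAD_CONST → push 0. Stack: [0]
STORE_FAST i → i=0. Stack: []
LOAD_FAST i → push 0. Stack: [0]
LOAD_CONST → push 2. Stack: [0, 2]
COMPARE_OP bool(<) → 0 vs 2 = True. Stack: [True]
POP_JUMP_IF_FALSE → pop True; no jump. Stack: []
LOAD_FAST_LOAD_FAST y,y → push 0,0. Stack: [0, 0]
BINARY_OP & → 0 & 0 = 0. Stack: [0]
STORE_FAST y → y=0. Stack: []
LOAD_CONST → push 11. Stack: [11]
LOAD_FAST i → push 0. Stack: [11, 0]
BINARY_OP * → 11 * 0 = 0. Stack: [0]
STORE_FAST y → y=0. Stack: []
LOAD_FAST_LOAD_FAST y,i → push 0,0. Stack: [0, 0]
BINARY_OP + → 0 + 0 = 0. Stack: [0]
STORE_FAST y → y=0. Stack: []
LOAD_FAST i → push 0. Stack: [0]
LOAD_CONST → push 1. Stack: [0, 1]
BINARY_OP + → 0 + 1 = 1. Stack: [1]
STORE_FAST i → i=1. Stack: []
LOAD_FAST i → push 1. Stack: [1]
LOAD_CONST → push 2. Stack: [1, 2]
COMPARE_OP bool(<) → 1 vs 2 = True. Stack: [True]
POP_JUMP_IF_FALSE → pop True; no jump. Stack: []
LOAD_FAST_LOAD_FAST y,y → push 0,0. Stack: [0, 0]
BINARY_OP & → 0 & 0 = 0. Stack: [0]
STORE_FAST y → y=0. Stack: []
LOAD_CONST → push 11. Stack: [11]
LOAD_FAST i → push 1. Stack: [11, 1]
BINARY_OP * → 11 * 1 = 11. Stack: [11]
STORE_FAST y → y=11. Stack: []
LOAD_FAST_LOAD_FAST y,i → push 11,1. Stack: [11, 1]
BINARY_OP + → 11 + 1 = 12. Stack: [12]
STORE_FAST y → y=12. Stack: []
LOAD_FAST i → push 1. Stack: [1]
LOAD_CONST → push 1. Stack: [1, 1]
BINARY_OP + → 1 + 1 = 2. Stack: [2]
STORE_FAST i → i=2. Stack: []
LOAD_FAST i → push 2. Stack: [2]
LOAD_CONST → push 2. Stack: [2, 2]
COMPARE_OP bool(<) → 2 vs 2 = False. Stack: [False]
POP_JUMP_IF_FALSE → pop False; jump. Stack: []
LOAD_FAST y → push 12. Stack: [12]
RETURN_VALUE → return 12.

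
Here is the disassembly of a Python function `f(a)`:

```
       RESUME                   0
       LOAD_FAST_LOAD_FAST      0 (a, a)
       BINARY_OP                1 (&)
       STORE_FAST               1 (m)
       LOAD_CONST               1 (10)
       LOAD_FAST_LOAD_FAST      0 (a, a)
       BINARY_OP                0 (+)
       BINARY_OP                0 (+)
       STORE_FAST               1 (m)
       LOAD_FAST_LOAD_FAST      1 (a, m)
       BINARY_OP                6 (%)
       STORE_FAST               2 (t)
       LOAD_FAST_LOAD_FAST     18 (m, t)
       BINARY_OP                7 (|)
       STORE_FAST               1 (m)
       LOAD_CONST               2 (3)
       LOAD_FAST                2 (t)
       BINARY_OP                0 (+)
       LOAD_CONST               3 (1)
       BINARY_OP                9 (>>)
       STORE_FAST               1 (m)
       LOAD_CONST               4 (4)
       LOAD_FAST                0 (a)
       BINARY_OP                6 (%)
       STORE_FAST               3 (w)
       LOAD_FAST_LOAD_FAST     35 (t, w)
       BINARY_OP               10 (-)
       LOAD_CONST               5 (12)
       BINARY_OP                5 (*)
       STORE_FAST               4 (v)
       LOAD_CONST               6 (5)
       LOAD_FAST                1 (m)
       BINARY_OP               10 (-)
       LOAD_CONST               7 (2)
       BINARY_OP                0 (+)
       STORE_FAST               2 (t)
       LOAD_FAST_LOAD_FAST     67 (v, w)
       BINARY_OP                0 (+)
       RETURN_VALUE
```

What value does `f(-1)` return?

84

LOAD_FAST_LOAD_FAST a,a → push -1,-1. Stack: [-1, -1]
BINARY_OP & → -1 & -1 = -1. Stack: [-1]
STORE_FAST m → m=-1. Stack: []
LOAD_CONST → push 10. Stack: [10]
LOAD_FAST_LOAD_FAST a,a → push -1,-1. Stack: [10, -1, -1]
BINARY_OP + → -1 + -1 = -2. Stack: [10, -2]
BINARY_OP + → 10 + -2 = 8. Stack: [8]
STORE_FAST m → m=8. Stack: []
LOAD_FAST_LOAD_FAST a,m → push -1,8. Stack: [-1, 8]
BINARY_OP % → -1 % 8 = 7. Stack: [7]
STORE_FAST t → t=7. Stack: []
LOAD_FAST_LOAD_FAST m,t → push 8,7. Stack: [8, 7]
BINARY_OP | → 8 | 7 = 15. Stack: [15]
STORE_FAST m → m=15. Stack: []
LOAD_CONST → push 3. Stack: [3]
LOAD_FAST t → push 7. Stack: [3, 7]
BINARY_OP + → 3 + 7 = 10. Stack: [10]
LOAD_CONST → push 1. Stack: [10, 1]
BINARY_OP >> → 10 >> 1 = 5. Stack: [5]
STORE_FAST m → m=5. Stack: []
LOAD_CONST → push 4. Stack: [4]
LOAD_FAST a → push -1. Stack: [4, -1]
BINARY_OP % → 4 % -1 = 0. Stack: [0]
STORE_FAST w → w=0. Stack: []
LOAD_FAST_LOAD_FAST t,w → push 7,0. Stack: [7, 0]
BINARY_OP - → 7 - 0 = 7. Stack: [7]
LOAD_CONST → push 12. Stack: [7, 12]
BINARY_OP * → 7 * 12 = 84. Stack: [84]
STORE_FAST v → v=84. Stack: []
LOAD_CONST → push 5. Stack: [5]
LOAD_FAST m → push 5. Stack: [5, 5]
BINARY_OP - → 5 - 5 = 0. Stack: [0]
LOAD_CONST → push 2. Stack: [0, 2]
BINARY_OP + → 0 + 2 = 2. Stack: [2]
STORE_FAST t → t=2. Stack: []
LOAD_FAST_LOAD_FAST v,w → push 84,0. Stack: [84, 0]
BINARY_OP + → 84 + 0 = 84. Stack: [84]
RETURN_VALUE → return 84.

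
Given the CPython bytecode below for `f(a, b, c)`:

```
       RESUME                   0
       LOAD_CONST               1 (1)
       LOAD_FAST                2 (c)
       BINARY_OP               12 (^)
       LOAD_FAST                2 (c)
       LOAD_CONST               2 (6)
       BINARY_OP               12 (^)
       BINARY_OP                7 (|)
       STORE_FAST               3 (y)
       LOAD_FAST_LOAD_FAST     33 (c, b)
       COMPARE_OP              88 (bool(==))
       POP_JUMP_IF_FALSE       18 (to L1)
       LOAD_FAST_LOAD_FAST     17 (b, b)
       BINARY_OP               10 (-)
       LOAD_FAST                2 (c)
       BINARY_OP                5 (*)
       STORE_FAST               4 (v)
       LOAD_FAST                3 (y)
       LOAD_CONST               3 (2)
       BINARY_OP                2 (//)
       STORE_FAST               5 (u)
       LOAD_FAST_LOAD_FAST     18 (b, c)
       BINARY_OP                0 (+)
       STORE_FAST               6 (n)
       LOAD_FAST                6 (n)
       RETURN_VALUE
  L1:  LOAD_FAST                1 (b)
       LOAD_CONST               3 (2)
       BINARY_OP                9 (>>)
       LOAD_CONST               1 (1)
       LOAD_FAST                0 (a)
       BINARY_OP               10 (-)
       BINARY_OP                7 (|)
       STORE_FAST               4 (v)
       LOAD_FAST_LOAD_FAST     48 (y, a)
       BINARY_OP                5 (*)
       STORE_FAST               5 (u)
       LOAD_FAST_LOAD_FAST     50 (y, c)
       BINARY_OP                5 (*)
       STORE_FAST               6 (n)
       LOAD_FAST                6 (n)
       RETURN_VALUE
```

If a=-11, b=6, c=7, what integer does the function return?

49

LOAD_CONST → push 1. Stack: [1]
LOAD_FAST c → push 7. Stack: [1, 7]
BINARY_OP ^ → 1 ^ 7 = 6. Stack: [6]
LOAD_FAST c → push 7. Stack: [6, 7]
LOAD_CONST → push 6. Stack: [6, 7, 6]
BINARY_OP ^ → 7 ^ 6 = 1. Stack: [6, 1]
BINARY_OP | → 6 | 1 = 7. Stack: [7]
STORE_FAST y → y=7. Stack: []
LOAD_FAST_LOAD_FAST c,b → push 7,6. Stack: [7, 6]
COMPARE_OP bool(==) → 7 vs 6 = False. Stack: [False]
POP_JUMP_IF_FALSE → pop False; jump. Stack: []
LOAD_FAST b → push 6. Stack: [6]
LOAD_CONST → push 2. Stack: [6, 2]
BINARY_OP >> → 6 >> 2 = 1. Stack: [1]
LOAD_CONST → push 1. Stack: [1, 1]
LOAD_FAST a → push -11. Stack: [1, 1, -11]
BINARY_OP - → 1 - -11 = 12. Stack: [1, 12]
BINARY_OP | → 1 | 12 = 13. Stack: [13]
STORE_FAST v → v=13. Stack: []
LOAD_FAST_LOAD_FAST y,a → push 7,-11. Stack: [7, -11]
BINARY_OP * → 7 * -11 = -77. Stack: [-77]
STORE_FAST u → u=-77. Stack: []
LOAD_FAST_LOAD_FAST y,c → push 7,7. Stack: [7, 7]
BINARY_OP * → 7 * 7 = 49. Stack: [49]
STORE_FAST n → n=49. Stack: []
LOAD_FAST n → push 49. Stack: [49]
RETURN_VALUE → return 49.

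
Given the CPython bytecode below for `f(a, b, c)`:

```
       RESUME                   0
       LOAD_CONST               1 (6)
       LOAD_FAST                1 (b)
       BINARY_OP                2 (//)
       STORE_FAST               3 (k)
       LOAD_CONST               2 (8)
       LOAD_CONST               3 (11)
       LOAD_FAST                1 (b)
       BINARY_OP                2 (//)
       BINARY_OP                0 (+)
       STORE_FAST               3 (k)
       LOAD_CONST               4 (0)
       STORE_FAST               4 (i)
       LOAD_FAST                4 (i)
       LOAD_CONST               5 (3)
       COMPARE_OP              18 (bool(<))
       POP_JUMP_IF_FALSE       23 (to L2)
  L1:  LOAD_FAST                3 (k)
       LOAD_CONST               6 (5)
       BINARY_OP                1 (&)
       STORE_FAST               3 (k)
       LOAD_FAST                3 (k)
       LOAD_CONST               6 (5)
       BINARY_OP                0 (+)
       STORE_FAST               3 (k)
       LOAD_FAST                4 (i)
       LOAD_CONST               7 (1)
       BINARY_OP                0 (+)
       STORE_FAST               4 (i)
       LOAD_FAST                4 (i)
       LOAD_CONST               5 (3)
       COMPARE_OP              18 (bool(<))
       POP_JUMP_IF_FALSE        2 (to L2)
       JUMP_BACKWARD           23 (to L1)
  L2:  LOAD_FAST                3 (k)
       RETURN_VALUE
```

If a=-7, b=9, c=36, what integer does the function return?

6

LOAD_CONST → push 6. Stack: [6]
LOAD_FAST b → push 9. Stack: [6, 9]
BINARY_OP // → 6 // 9 = 0. Stack: [0]
STORE_FAST k → k=0. Stack: []
LOAD_CONST → push 8. Stack: [8]
LOAD_CONST → push 11. Stack: [8, 11]
LOAD_FAST b → push 9. Stack: [8, 11, 9]
BINARY_OP // → 11 // 9 = 1. Stack: [8, 1]
BINARY_OP + → 8 + 1 = 9. Stack: [9]
STORE_FAST k → k=9. Stack: []
LOAD_CONST → push 0. Stack: [0]
STORE_FAST i → i=0. Stack: []
LOAD_FAST i → push 0. Stack: [0]
LOAD_CONST → push 3. Stack: [0, 3]
COMPARE_OP bool(<) → 0 vs 3 = True. Stack: [True]
POP_JUMP_IF_FALSE → pop True; no jump. Stack: []
LOAD_FAST k → push 9. Stack: [9]
LOAD_CONST → push 5. Stack: [9, 5]
BINARY_OP & → 9 & 5 = 1. Stack: [1]
STORE_FAST k → k=1. Stack: []
LOAD_FAST k → push 1. Stack: [1]
LOAD_CONST → push 5. Stack: [1, 5]
BINARY_OP + → 1 + 5 = 6. Stack: [6]
STORE_FAST k → k=6. Stack: []
LOAD_FAST i → push 0. Stack: [0]
LOAD_CONST → push 1. Stack: [0, 1]
BINARY_OP + → 0 + 1 = 1. Stack: [1]
STORE_FAST i → i=1. Stack: []
LOAD_FAST i → push 1. Stack: [1]
LOAD_CONST → push 3. Stack: [1, 3]
COMPARE_OP bool(<) → 1 vs 3 = True. Stack: [True]
POP_JUMP_IF_FALSE → pop True; no jump. Stack: []
LOAD_FAST k → push 6. Stack: [6]
LOAD_CONST → push 5. Stack: [6, 5]
BINARY_OP & → 6 & 5 = 4. Stack: [4]
STORE_FAST k → k=4. Stack: []
LOAD_FAST k → push 4. Stack: [4]
LOAD_CONST → push 5. Stack: [4, 5]
BINARY_OP + → 4 + 5 = 9. Stack: [9]
STORE_FAST k → k=9. Stack: []
LOAD_FAST i → push 1. Stack: [1]
LOAD_CONST → push 1. Stack: [1, 1]
BINARY_OP + → 1 + 1 = 2. Stack: [2]
STORE_FAST i → i=2. Stack: []
LOAD_FAST i → push 2. Stack: [2]
LOAD_CONST → push 3. Stack: [2, 3]
COMPARE_OP bool(<) → 2 vs 3 = True. Stack: [True]
POP_JUMP_IF_FALSE → pop True; no jump. Stack: []
LOAD_FAST k → push 9. Stack: [9]
LOAD_CONST → push 5. Stack: [9, 5]
BINARY_OP & → 9 & 5 = 1. Stack: [1]
STORE_FAST k → k=1. Stack: []
LOAD_FAST k → push 1. Stack: [1]
LOAD_CONST → push 5. Stack: [1, 5]
BINARY_OP + → 1 + 5 = 6. Stack: [6]
STORE_FAST k → k=6. Stack: []
LOAD_FAST i → push 2. Stack: [2]
LOAD_CONST → push 1. Stack: [2, 1]
BINARY_OP + → 2 + 1 = 3. Stack: [3]
STORE_FAST i → i=3. Stack: []
LOAD_FAST i → push 3. Stack: [3]
LOAD_CONST → push 3. Stack: [3, 3]
COMPARE_OP bool(<) → 3 vs 3 = False. Stack: [False]
POP_JUMP_IF_FALSE → pop False; jump. Stack: []
LOAD_FAST k → push 6. Stack: [6]
RETURN_VALUE → return 6.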